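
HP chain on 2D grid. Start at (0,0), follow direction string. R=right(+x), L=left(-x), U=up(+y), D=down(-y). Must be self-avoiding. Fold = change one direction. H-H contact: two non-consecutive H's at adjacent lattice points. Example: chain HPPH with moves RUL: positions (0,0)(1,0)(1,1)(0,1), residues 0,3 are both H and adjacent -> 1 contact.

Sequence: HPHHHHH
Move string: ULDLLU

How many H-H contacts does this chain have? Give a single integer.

Positions: [(0, 0), (0, 1), (-1, 1), (-1, 0), (-2, 0), (-3, 0), (-3, 1)]
H-H contact: residue 0 @(0,0) - residue 3 @(-1, 0)

Answer: 1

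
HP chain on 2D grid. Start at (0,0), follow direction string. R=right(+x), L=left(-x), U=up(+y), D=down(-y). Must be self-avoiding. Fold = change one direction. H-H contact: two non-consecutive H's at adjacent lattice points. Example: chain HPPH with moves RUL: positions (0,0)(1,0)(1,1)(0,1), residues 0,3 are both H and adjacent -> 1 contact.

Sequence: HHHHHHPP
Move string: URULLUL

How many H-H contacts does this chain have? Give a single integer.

Answer: 1

Derivation:
Positions: [(0, 0), (0, 1), (1, 1), (1, 2), (0, 2), (-1, 2), (-1, 3), (-2, 3)]
H-H contact: residue 1 @(0,1) - residue 4 @(0, 2)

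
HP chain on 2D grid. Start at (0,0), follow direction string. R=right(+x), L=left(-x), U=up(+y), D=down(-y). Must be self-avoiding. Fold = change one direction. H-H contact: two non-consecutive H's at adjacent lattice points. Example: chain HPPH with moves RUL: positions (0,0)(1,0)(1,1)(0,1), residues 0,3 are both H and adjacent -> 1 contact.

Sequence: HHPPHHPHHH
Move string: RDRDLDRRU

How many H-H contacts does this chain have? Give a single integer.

Answer: 2

Derivation:
Positions: [(0, 0), (1, 0), (1, -1), (2, -1), (2, -2), (1, -2), (1, -3), (2, -3), (3, -3), (3, -2)]
H-H contact: residue 4 @(2,-2) - residue 9 @(3, -2)
H-H contact: residue 4 @(2,-2) - residue 7 @(2, -3)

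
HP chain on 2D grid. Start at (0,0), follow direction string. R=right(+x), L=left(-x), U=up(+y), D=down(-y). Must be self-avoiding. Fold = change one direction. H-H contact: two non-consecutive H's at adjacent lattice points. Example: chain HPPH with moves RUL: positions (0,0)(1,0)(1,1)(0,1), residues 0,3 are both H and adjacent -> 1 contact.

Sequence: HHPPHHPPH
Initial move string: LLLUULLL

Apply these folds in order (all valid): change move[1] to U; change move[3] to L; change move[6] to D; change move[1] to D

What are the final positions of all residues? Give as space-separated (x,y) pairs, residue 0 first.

Answer: (0,0) (-1,0) (-1,-1) (-2,-1) (-3,-1) (-3,0) (-4,0) (-4,-1) (-5,-1)

Derivation:
Initial moves: LLLUULLL
Fold: move[1]->U => LULUULLL (positions: [(0, 0), (-1, 0), (-1, 1), (-2, 1), (-2, 2), (-2, 3), (-3, 3), (-4, 3), (-5, 3)])
Fold: move[3]->L => LULLULLL (positions: [(0, 0), (-1, 0), (-1, 1), (-2, 1), (-3, 1), (-3, 2), (-4, 2), (-5, 2), (-6, 2)])
Fold: move[6]->D => LULLULDL (positions: [(0, 0), (-1, 0), (-1, 1), (-2, 1), (-3, 1), (-3, 2), (-4, 2), (-4, 1), (-5, 1)])
Fold: move[1]->D => LDLLULDL (positions: [(0, 0), (-1, 0), (-1, -1), (-2, -1), (-3, -1), (-3, 0), (-4, 0), (-4, -1), (-5, -1)])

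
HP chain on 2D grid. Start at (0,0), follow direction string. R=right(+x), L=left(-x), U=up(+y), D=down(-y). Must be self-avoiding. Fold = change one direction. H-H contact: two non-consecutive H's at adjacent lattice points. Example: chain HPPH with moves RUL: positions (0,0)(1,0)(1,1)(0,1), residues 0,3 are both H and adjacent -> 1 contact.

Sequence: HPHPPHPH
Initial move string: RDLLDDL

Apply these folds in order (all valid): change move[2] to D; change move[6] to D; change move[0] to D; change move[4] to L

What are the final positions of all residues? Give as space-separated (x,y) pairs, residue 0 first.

Initial moves: RDLLDDL
Fold: move[2]->D => RDDLDDL (positions: [(0, 0), (1, 0), (1, -1), (1, -2), (0, -2), (0, -3), (0, -4), (-1, -4)])
Fold: move[6]->D => RDDLDDD (positions: [(0, 0), (1, 0), (1, -1), (1, -2), (0, -2), (0, -3), (0, -4), (0, -5)])
Fold: move[0]->D => DDDLDDD (positions: [(0, 0), (0, -1), (0, -2), (0, -3), (-1, -3), (-1, -4), (-1, -5), (-1, -6)])
Fold: move[4]->L => DDDLLDD (positions: [(0, 0), (0, -1), (0, -2), (0, -3), (-1, -3), (-2, -3), (-2, -4), (-2, -5)])

Answer: (0,0) (0,-1) (0,-2) (0,-3) (-1,-3) (-2,-3) (-2,-4) (-2,-5)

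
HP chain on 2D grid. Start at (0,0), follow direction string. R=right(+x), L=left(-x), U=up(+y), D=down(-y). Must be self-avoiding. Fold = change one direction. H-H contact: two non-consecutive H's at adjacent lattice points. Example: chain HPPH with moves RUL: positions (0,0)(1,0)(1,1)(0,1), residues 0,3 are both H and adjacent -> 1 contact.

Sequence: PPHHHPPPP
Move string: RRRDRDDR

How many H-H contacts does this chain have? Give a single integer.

Answer: 0

Derivation:
Positions: [(0, 0), (1, 0), (2, 0), (3, 0), (3, -1), (4, -1), (4, -2), (4, -3), (5, -3)]
No H-H contacts found.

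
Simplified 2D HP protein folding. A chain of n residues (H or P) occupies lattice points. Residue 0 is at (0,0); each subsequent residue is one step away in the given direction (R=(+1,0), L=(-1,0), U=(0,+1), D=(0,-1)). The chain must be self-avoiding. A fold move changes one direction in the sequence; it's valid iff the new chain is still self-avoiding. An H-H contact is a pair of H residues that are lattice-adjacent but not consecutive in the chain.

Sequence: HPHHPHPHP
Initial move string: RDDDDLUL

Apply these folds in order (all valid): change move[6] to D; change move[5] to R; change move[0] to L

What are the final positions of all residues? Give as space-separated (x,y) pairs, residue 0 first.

Initial moves: RDDDDLUL
Fold: move[6]->D => RDDDDLDL (positions: [(0, 0), (1, 0), (1, -1), (1, -2), (1, -3), (1, -4), (0, -4), (0, -5), (-1, -5)])
Fold: move[5]->R => RDDDDRDL (positions: [(0, 0), (1, 0), (1, -1), (1, -2), (1, -3), (1, -4), (2, -4), (2, -5), (1, -5)])
Fold: move[0]->L => LDDDDRDL (positions: [(0, 0), (-1, 0), (-1, -1), (-1, -2), (-1, -3), (-1, -4), (0, -4), (0, -5), (-1, -5)])

Answer: (0,0) (-1,0) (-1,-1) (-1,-2) (-1,-3) (-1,-4) (0,-4) (0,-5) (-1,-5)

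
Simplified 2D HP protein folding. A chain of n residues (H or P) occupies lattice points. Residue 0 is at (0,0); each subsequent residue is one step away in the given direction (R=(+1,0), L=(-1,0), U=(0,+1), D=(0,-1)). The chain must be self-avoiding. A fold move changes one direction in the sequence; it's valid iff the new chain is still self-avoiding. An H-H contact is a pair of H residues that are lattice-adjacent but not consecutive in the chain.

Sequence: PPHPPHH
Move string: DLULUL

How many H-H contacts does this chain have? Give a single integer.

Positions: [(0, 0), (0, -1), (-1, -1), (-1, 0), (-2, 0), (-2, 1), (-3, 1)]
No H-H contacts found.

Answer: 0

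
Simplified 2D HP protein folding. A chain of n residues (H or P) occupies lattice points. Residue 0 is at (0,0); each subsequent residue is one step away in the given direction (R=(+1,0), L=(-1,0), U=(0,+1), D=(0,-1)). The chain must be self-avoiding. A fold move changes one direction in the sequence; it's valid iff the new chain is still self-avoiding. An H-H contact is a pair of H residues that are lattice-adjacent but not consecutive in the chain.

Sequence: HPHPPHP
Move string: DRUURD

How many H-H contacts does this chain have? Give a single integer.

Positions: [(0, 0), (0, -1), (1, -1), (1, 0), (1, 1), (2, 1), (2, 0)]
No H-H contacts found.

Answer: 0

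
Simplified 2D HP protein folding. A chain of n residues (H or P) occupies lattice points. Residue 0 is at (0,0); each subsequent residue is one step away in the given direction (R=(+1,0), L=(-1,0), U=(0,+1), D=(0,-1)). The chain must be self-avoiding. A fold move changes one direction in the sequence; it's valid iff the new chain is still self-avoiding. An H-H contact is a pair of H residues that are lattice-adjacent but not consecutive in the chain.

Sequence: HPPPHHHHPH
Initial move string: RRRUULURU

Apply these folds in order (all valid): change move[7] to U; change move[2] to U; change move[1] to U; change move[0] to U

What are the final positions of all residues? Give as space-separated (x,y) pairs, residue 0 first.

Answer: (0,0) (0,1) (0,2) (0,3) (0,4) (0,5) (-1,5) (-1,6) (-1,7) (-1,8)

Derivation:
Initial moves: RRRUULURU
Fold: move[7]->U => RRRUULUUU (positions: [(0, 0), (1, 0), (2, 0), (3, 0), (3, 1), (3, 2), (2, 2), (2, 3), (2, 4), (2, 5)])
Fold: move[2]->U => RRUUULUUU (positions: [(0, 0), (1, 0), (2, 0), (2, 1), (2, 2), (2, 3), (1, 3), (1, 4), (1, 5), (1, 6)])
Fold: move[1]->U => RUUUULUUU (positions: [(0, 0), (1, 0), (1, 1), (1, 2), (1, 3), (1, 4), (0, 4), (0, 5), (0, 6), (0, 7)])
Fold: move[0]->U => UUUUULUUU (positions: [(0, 0), (0, 1), (0, 2), (0, 3), (0, 4), (0, 5), (-1, 5), (-1, 6), (-1, 7), (-1, 8)])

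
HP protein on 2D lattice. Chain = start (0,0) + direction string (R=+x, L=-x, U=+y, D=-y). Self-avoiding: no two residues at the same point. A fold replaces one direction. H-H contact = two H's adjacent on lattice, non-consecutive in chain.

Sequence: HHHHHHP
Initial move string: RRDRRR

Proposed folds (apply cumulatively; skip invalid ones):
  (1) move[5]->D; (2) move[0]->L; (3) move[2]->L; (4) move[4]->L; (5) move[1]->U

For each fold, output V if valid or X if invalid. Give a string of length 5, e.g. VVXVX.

Answer: VXXXX

Derivation:
Initial: RRDRRR -> [(0, 0), (1, 0), (2, 0), (2, -1), (3, -1), (4, -1), (5, -1)]
Fold 1: move[5]->D => RRDRRD VALID
Fold 2: move[0]->L => LRDRRD INVALID (collision), skipped
Fold 3: move[2]->L => RRLRRD INVALID (collision), skipped
Fold 4: move[4]->L => RRDRLD INVALID (collision), skipped
Fold 5: move[1]->U => RUDRRD INVALID (collision), skipped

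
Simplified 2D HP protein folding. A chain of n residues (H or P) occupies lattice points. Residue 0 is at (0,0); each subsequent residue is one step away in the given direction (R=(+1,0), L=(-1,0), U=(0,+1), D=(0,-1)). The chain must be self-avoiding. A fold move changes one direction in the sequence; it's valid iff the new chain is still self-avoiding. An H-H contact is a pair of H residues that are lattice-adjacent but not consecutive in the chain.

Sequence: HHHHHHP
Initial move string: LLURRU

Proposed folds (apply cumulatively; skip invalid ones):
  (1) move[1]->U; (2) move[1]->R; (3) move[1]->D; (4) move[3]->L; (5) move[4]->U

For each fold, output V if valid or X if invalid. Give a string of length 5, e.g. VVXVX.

Initial: LLURRU -> [(0, 0), (-1, 0), (-2, 0), (-2, 1), (-1, 1), (0, 1), (0, 2)]
Fold 1: move[1]->U => LUURRU VALID
Fold 2: move[1]->R => LRURRU INVALID (collision), skipped
Fold 3: move[1]->D => LDURRU INVALID (collision), skipped
Fold 4: move[3]->L => LUULRU INVALID (collision), skipped
Fold 5: move[4]->U => LUURUU VALID

Answer: VXXXV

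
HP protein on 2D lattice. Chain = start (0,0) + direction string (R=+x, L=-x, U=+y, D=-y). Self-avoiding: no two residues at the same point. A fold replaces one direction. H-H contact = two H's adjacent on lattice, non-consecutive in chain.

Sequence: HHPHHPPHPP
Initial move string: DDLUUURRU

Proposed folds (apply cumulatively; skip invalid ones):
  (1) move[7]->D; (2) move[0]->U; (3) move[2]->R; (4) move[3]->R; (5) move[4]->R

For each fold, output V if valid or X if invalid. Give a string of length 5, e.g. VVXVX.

Answer: XXVVV

Derivation:
Initial: DDLUUURRU -> [(0, 0), (0, -1), (0, -2), (-1, -2), (-1, -1), (-1, 0), (-1, 1), (0, 1), (1, 1), (1, 2)]
Fold 1: move[7]->D => DDLUUURDU INVALID (collision), skipped
Fold 2: move[0]->U => UDLUUURRU INVALID (collision), skipped
Fold 3: move[2]->R => DDRUUURRU VALID
Fold 4: move[3]->R => DDRRUURRU VALID
Fold 5: move[4]->R => DDRRRURRU VALID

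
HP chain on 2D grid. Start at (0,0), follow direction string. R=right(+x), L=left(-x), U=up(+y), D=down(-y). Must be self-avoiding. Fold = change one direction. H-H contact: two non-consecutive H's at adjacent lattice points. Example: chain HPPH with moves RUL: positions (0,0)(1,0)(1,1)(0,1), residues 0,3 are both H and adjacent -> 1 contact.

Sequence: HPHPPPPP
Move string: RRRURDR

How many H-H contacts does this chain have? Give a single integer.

Positions: [(0, 0), (1, 0), (2, 0), (3, 0), (3, 1), (4, 1), (4, 0), (5, 0)]
No H-H contacts found.

Answer: 0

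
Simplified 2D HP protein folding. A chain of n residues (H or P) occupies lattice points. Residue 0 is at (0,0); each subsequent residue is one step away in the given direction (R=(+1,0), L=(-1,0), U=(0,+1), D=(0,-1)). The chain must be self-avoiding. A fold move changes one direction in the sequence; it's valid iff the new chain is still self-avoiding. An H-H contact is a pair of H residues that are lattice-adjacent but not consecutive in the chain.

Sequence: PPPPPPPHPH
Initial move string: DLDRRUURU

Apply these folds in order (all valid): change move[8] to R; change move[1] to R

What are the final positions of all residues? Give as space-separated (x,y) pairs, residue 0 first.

Answer: (0,0) (0,-1) (1,-1) (1,-2) (2,-2) (3,-2) (3,-1) (3,0) (4,0) (5,0)

Derivation:
Initial moves: DLDRRUURU
Fold: move[8]->R => DLDRRUURR (positions: [(0, 0), (0, -1), (-1, -1), (-1, -2), (0, -2), (1, -2), (1, -1), (1, 0), (2, 0), (3, 0)])
Fold: move[1]->R => DRDRRUURR (positions: [(0, 0), (0, -1), (1, -1), (1, -2), (2, -2), (3, -2), (3, -1), (3, 0), (4, 0), (5, 0)])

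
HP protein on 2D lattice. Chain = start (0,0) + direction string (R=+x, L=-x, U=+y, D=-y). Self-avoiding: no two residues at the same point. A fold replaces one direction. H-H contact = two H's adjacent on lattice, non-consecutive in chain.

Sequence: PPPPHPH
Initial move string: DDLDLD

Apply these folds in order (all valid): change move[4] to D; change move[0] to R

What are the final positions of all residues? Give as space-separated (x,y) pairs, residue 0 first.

Answer: (0,0) (1,0) (1,-1) (0,-1) (0,-2) (0,-3) (0,-4)

Derivation:
Initial moves: DDLDLD
Fold: move[4]->D => DDLDDD (positions: [(0, 0), (0, -1), (0, -2), (-1, -2), (-1, -3), (-1, -4), (-1, -5)])
Fold: move[0]->R => RDLDDD (positions: [(0, 0), (1, 0), (1, -1), (0, -1), (0, -2), (0, -3), (0, -4)])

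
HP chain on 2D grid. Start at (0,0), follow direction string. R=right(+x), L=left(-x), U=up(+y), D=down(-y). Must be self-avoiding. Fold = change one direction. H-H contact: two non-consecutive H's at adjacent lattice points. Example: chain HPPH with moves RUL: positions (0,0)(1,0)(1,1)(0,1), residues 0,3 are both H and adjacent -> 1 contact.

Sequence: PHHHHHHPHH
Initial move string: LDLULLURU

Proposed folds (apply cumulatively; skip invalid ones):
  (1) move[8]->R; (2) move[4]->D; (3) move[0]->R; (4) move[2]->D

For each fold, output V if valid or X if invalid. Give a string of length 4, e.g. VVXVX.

Initial: LDLULLURU -> [(0, 0), (-1, 0), (-1, -1), (-2, -1), (-2, 0), (-3, 0), (-4, 0), (-4, 1), (-3, 1), (-3, 2)]
Fold 1: move[8]->R => LDLULLURR VALID
Fold 2: move[4]->D => LDLUDLURR INVALID (collision), skipped
Fold 3: move[0]->R => RDLULLURR INVALID (collision), skipped
Fold 4: move[2]->D => LDDULLURR INVALID (collision), skipped

Answer: VXXX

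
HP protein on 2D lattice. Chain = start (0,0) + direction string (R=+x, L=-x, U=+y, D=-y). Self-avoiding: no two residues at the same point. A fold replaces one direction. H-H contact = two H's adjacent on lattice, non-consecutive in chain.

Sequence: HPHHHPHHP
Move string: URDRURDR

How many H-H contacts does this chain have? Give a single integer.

Answer: 2

Derivation:
Positions: [(0, 0), (0, 1), (1, 1), (1, 0), (2, 0), (2, 1), (3, 1), (3, 0), (4, 0)]
H-H contact: residue 0 @(0,0) - residue 3 @(1, 0)
H-H contact: residue 4 @(2,0) - residue 7 @(3, 0)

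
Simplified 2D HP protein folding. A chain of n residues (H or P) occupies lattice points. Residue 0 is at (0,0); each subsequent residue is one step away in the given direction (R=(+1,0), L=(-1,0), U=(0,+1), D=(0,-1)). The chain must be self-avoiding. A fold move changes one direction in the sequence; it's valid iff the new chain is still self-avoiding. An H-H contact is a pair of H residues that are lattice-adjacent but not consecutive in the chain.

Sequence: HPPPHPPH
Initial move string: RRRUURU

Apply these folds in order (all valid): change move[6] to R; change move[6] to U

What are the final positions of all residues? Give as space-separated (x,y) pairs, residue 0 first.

Answer: (0,0) (1,0) (2,0) (3,0) (3,1) (3,2) (4,2) (4,3)

Derivation:
Initial moves: RRRUURU
Fold: move[6]->R => RRRUURR (positions: [(0, 0), (1, 0), (2, 0), (3, 0), (3, 1), (3, 2), (4, 2), (5, 2)])
Fold: move[6]->U => RRRUURU (positions: [(0, 0), (1, 0), (2, 0), (3, 0), (3, 1), (3, 2), (4, 2), (4, 3)])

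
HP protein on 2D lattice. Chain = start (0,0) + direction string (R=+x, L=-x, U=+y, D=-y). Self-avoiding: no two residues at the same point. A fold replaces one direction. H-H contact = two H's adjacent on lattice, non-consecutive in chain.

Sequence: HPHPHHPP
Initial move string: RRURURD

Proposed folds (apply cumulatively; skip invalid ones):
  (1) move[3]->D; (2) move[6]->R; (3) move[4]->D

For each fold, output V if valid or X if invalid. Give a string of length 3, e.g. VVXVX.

Initial: RRURURD -> [(0, 0), (1, 0), (2, 0), (2, 1), (3, 1), (3, 2), (4, 2), (4, 1)]
Fold 1: move[3]->D => RRUDURD INVALID (collision), skipped
Fold 2: move[6]->R => RRURURR VALID
Fold 3: move[4]->D => RRURDRR VALID

Answer: XVV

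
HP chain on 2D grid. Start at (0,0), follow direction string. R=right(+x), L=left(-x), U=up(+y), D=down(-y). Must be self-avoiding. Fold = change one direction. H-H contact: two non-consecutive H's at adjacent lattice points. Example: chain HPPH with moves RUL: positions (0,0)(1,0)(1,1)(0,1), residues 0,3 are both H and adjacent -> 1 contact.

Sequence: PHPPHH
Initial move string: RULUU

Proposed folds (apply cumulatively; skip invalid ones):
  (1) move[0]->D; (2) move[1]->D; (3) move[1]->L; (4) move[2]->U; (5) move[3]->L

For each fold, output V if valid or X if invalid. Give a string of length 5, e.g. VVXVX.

Answer: XXXVV

Derivation:
Initial: RULUU -> [(0, 0), (1, 0), (1, 1), (0, 1), (0, 2), (0, 3)]
Fold 1: move[0]->D => DULUU INVALID (collision), skipped
Fold 2: move[1]->D => RDLUU INVALID (collision), skipped
Fold 3: move[1]->L => RLLUU INVALID (collision), skipped
Fold 4: move[2]->U => RUUUU VALID
Fold 5: move[3]->L => RUULU VALID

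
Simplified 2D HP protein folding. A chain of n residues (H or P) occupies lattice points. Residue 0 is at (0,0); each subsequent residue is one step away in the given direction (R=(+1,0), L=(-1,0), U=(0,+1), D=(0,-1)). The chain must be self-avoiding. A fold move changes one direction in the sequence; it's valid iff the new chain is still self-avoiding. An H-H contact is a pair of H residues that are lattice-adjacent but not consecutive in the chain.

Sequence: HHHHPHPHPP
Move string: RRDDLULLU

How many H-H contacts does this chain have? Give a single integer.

Answer: 1

Derivation:
Positions: [(0, 0), (1, 0), (2, 0), (2, -1), (2, -2), (1, -2), (1, -1), (0, -1), (-1, -1), (-1, 0)]
H-H contact: residue 0 @(0,0) - residue 7 @(0, -1)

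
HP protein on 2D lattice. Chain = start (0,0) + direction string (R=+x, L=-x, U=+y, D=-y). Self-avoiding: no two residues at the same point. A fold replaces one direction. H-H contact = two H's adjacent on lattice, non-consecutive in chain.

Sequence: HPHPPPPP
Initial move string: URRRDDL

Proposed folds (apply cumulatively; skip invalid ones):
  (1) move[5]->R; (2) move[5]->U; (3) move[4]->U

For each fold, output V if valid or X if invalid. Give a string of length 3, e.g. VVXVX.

Answer: XXX

Derivation:
Initial: URRRDDL -> [(0, 0), (0, 1), (1, 1), (2, 1), (3, 1), (3, 0), (3, -1), (2, -1)]
Fold 1: move[5]->R => URRRDRL INVALID (collision), skipped
Fold 2: move[5]->U => URRRDUL INVALID (collision), skipped
Fold 3: move[4]->U => URRRUDL INVALID (collision), skipped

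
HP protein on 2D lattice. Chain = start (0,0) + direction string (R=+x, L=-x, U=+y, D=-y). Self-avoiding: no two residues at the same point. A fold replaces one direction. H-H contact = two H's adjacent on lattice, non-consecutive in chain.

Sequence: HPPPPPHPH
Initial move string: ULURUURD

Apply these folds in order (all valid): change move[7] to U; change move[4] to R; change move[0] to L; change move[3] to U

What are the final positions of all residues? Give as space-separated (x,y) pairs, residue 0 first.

Answer: (0,0) (-1,0) (-2,0) (-2,1) (-2,2) (-1,2) (-1,3) (0,3) (0,4)

Derivation:
Initial moves: ULURUURD
Fold: move[7]->U => ULURUURU (positions: [(0, 0), (0, 1), (-1, 1), (-1, 2), (0, 2), (0, 3), (0, 4), (1, 4), (1, 5)])
Fold: move[4]->R => ULURRURU (positions: [(0, 0), (0, 1), (-1, 1), (-1, 2), (0, 2), (1, 2), (1, 3), (2, 3), (2, 4)])
Fold: move[0]->L => LLURRURU (positions: [(0, 0), (-1, 0), (-2, 0), (-2, 1), (-1, 1), (0, 1), (0, 2), (1, 2), (1, 3)])
Fold: move[3]->U => LLUURURU (positions: [(0, 0), (-1, 0), (-2, 0), (-2, 1), (-2, 2), (-1, 2), (-1, 3), (0, 3), (0, 4)])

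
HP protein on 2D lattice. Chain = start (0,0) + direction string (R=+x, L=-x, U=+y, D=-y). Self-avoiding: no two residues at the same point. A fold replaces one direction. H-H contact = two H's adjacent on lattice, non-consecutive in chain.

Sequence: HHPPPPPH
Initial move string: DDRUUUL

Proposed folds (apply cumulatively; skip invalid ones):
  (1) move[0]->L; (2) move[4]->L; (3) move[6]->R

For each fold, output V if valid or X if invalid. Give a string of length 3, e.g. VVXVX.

Initial: DDRUUUL -> [(0, 0), (0, -1), (0, -2), (1, -2), (1, -1), (1, 0), (1, 1), (0, 1)]
Fold 1: move[0]->L => LDRUUUL INVALID (collision), skipped
Fold 2: move[4]->L => DDRULUL INVALID (collision), skipped
Fold 3: move[6]->R => DDRUUUR VALID

Answer: XXV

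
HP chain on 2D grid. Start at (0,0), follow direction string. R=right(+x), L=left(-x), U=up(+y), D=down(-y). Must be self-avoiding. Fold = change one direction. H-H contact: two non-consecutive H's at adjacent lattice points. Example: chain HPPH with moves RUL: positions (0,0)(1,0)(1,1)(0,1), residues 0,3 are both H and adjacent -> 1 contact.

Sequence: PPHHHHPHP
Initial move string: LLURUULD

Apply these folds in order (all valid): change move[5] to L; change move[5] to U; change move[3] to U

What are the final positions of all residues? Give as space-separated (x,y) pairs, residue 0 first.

Initial moves: LLURUULD
Fold: move[5]->L => LLURULLD (positions: [(0, 0), (-1, 0), (-2, 0), (-2, 1), (-1, 1), (-1, 2), (-2, 2), (-3, 2), (-3, 1)])
Fold: move[5]->U => LLURUULD (positions: [(0, 0), (-1, 0), (-2, 0), (-2, 1), (-1, 1), (-1, 2), (-1, 3), (-2, 3), (-2, 2)])
Fold: move[3]->U => LLUUUULD (positions: [(0, 0), (-1, 0), (-2, 0), (-2, 1), (-2, 2), (-2, 3), (-2, 4), (-3, 4), (-3, 3)])

Answer: (0,0) (-1,0) (-2,0) (-2,1) (-2,2) (-2,3) (-2,4) (-3,4) (-3,3)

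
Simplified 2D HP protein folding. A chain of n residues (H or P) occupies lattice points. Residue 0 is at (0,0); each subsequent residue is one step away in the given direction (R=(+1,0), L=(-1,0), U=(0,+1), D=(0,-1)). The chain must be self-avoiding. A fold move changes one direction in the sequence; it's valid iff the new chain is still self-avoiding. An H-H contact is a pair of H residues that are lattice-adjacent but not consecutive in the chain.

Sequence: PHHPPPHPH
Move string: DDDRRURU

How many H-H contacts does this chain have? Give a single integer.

Answer: 0

Derivation:
Positions: [(0, 0), (0, -1), (0, -2), (0, -3), (1, -3), (2, -3), (2, -2), (3, -2), (3, -1)]
No H-H contacts found.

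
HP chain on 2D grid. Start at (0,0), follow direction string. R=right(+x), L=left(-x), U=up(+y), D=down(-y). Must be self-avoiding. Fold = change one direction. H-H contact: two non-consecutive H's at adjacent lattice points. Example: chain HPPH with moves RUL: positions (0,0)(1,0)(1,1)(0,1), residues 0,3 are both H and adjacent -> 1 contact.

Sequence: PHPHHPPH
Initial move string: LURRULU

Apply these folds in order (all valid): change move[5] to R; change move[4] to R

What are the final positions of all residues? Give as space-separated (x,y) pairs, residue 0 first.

Answer: (0,0) (-1,0) (-1,1) (0,1) (1,1) (2,1) (3,1) (3,2)

Derivation:
Initial moves: LURRULU
Fold: move[5]->R => LURRURU (positions: [(0, 0), (-1, 0), (-1, 1), (0, 1), (1, 1), (1, 2), (2, 2), (2, 3)])
Fold: move[4]->R => LURRRRU (positions: [(0, 0), (-1, 0), (-1, 1), (0, 1), (1, 1), (2, 1), (3, 1), (3, 2)])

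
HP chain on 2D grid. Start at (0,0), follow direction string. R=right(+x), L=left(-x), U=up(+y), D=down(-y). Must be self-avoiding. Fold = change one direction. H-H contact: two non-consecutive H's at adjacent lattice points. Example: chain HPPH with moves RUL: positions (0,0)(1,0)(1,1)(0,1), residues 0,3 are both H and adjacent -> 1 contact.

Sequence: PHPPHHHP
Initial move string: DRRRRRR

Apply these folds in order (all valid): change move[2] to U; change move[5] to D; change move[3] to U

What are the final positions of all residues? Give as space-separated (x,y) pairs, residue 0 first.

Initial moves: DRRRRRR
Fold: move[2]->U => DRURRRR (positions: [(0, 0), (0, -1), (1, -1), (1, 0), (2, 0), (3, 0), (4, 0), (5, 0)])
Fold: move[5]->D => DRURRDR (positions: [(0, 0), (0, -1), (1, -1), (1, 0), (2, 0), (3, 0), (3, -1), (4, -1)])
Fold: move[3]->U => DRUURDR (positions: [(0, 0), (0, -1), (1, -1), (1, 0), (1, 1), (2, 1), (2, 0), (3, 0)])

Answer: (0,0) (0,-1) (1,-1) (1,0) (1,1) (2,1) (2,0) (3,0)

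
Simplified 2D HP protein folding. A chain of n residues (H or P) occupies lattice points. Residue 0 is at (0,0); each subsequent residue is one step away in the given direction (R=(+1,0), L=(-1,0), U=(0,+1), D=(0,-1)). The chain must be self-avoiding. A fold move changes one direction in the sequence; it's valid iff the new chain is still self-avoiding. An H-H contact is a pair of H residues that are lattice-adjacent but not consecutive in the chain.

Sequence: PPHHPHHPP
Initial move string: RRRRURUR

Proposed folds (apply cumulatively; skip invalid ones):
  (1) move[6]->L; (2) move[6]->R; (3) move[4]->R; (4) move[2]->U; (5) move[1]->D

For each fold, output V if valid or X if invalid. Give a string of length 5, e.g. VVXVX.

Initial: RRRRURUR -> [(0, 0), (1, 0), (2, 0), (3, 0), (4, 0), (4, 1), (5, 1), (5, 2), (6, 2)]
Fold 1: move[6]->L => RRRRURLR INVALID (collision), skipped
Fold 2: move[6]->R => RRRRURRR VALID
Fold 3: move[4]->R => RRRRRRRR VALID
Fold 4: move[2]->U => RRURRRRR VALID
Fold 5: move[1]->D => RDURRRRR INVALID (collision), skipped

Answer: XVVVX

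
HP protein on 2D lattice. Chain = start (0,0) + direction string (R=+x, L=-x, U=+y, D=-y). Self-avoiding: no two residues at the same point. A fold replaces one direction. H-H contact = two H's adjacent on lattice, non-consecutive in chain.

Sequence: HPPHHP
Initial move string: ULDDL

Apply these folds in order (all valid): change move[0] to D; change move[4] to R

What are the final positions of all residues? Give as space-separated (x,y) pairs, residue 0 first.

Initial moves: ULDDL
Fold: move[0]->D => DLDDL (positions: [(0, 0), (0, -1), (-1, -1), (-1, -2), (-1, -3), (-2, -3)])
Fold: move[4]->R => DLDDR (positions: [(0, 0), (0, -1), (-1, -1), (-1, -2), (-1, -3), (0, -3)])

Answer: (0,0) (0,-1) (-1,-1) (-1,-2) (-1,-3) (0,-3)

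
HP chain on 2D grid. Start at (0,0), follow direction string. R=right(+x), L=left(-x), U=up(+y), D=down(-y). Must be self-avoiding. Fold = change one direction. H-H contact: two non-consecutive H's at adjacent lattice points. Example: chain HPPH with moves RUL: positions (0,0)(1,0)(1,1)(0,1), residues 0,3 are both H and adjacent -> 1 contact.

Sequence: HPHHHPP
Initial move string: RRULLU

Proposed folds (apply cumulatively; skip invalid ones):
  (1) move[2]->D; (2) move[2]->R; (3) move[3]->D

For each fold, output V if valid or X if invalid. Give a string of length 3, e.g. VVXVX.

Answer: XXX

Derivation:
Initial: RRULLU -> [(0, 0), (1, 0), (2, 0), (2, 1), (1, 1), (0, 1), (0, 2)]
Fold 1: move[2]->D => RRDLLU INVALID (collision), skipped
Fold 2: move[2]->R => RRRLLU INVALID (collision), skipped
Fold 3: move[3]->D => RRUDLU INVALID (collision), skipped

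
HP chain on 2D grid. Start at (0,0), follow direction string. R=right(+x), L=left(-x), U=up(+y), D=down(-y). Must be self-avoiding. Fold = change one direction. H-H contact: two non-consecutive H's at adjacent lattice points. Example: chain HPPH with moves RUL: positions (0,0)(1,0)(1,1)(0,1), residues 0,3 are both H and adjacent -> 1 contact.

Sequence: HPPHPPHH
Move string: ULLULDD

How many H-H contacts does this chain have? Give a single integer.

Positions: [(0, 0), (0, 1), (-1, 1), (-2, 1), (-2, 2), (-3, 2), (-3, 1), (-3, 0)]
H-H contact: residue 3 @(-2,1) - residue 6 @(-3, 1)

Answer: 1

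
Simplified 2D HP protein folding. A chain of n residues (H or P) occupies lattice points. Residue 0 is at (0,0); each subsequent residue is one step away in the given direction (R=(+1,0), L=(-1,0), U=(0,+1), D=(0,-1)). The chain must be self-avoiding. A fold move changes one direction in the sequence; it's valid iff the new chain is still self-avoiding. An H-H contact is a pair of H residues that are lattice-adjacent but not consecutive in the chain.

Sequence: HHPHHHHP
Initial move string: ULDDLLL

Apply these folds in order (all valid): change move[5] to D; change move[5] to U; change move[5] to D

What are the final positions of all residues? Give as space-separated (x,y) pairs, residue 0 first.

Answer: (0,0) (0,1) (-1,1) (-1,0) (-1,-1) (-2,-1) (-2,-2) (-3,-2)

Derivation:
Initial moves: ULDDLLL
Fold: move[5]->D => ULDDLDL (positions: [(0, 0), (0, 1), (-1, 1), (-1, 0), (-1, -1), (-2, -1), (-2, -2), (-3, -2)])
Fold: move[5]->U => ULDDLUL (positions: [(0, 0), (0, 1), (-1, 1), (-1, 0), (-1, -1), (-2, -1), (-2, 0), (-3, 0)])
Fold: move[5]->D => ULDDLDL (positions: [(0, 0), (0, 1), (-1, 1), (-1, 0), (-1, -1), (-2, -1), (-2, -2), (-3, -2)])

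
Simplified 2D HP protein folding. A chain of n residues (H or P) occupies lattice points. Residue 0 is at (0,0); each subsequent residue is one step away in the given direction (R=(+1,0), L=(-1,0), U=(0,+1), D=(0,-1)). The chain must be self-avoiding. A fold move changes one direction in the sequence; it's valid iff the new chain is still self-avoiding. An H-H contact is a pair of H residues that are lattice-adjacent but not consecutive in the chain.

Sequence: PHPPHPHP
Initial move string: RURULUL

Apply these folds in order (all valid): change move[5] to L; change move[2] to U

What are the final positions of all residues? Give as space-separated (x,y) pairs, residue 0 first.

Answer: (0,0) (1,0) (1,1) (1,2) (1,3) (0,3) (-1,3) (-2,3)

Derivation:
Initial moves: RURULUL
Fold: move[5]->L => RURULLL (positions: [(0, 0), (1, 0), (1, 1), (2, 1), (2, 2), (1, 2), (0, 2), (-1, 2)])
Fold: move[2]->U => RUUULLL (positions: [(0, 0), (1, 0), (1, 1), (1, 2), (1, 3), (0, 3), (-1, 3), (-2, 3)])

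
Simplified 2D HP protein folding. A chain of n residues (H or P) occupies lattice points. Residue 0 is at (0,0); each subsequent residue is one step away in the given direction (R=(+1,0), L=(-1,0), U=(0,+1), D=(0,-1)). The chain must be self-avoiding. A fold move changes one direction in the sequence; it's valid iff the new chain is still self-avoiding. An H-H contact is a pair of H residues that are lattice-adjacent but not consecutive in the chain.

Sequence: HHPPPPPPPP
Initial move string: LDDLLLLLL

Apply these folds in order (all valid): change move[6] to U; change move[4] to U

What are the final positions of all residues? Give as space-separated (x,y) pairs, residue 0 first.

Initial moves: LDDLLLLLL
Fold: move[6]->U => LDDLLLULL (positions: [(0, 0), (-1, 0), (-1, -1), (-1, -2), (-2, -2), (-3, -2), (-4, -2), (-4, -1), (-5, -1), (-6, -1)])
Fold: move[4]->U => LDDLULULL (positions: [(0, 0), (-1, 0), (-1, -1), (-1, -2), (-2, -2), (-2, -1), (-3, -1), (-3, 0), (-4, 0), (-5, 0)])

Answer: (0,0) (-1,0) (-1,-1) (-1,-2) (-2,-2) (-2,-1) (-3,-1) (-3,0) (-4,0) (-5,0)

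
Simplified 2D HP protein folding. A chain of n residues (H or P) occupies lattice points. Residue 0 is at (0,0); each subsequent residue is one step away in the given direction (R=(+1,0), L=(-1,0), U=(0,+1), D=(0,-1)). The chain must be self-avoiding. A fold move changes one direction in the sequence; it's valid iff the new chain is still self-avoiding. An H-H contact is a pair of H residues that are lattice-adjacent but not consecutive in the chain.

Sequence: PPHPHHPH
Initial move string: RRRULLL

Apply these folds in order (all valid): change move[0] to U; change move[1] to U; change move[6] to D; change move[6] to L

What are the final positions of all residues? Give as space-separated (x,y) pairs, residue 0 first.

Answer: (0,0) (0,1) (0,2) (1,2) (1,3) (0,3) (-1,3) (-2,3)

Derivation:
Initial moves: RRRULLL
Fold: move[0]->U => URRULLL (positions: [(0, 0), (0, 1), (1, 1), (2, 1), (2, 2), (1, 2), (0, 2), (-1, 2)])
Fold: move[1]->U => UURULLL (positions: [(0, 0), (0, 1), (0, 2), (1, 2), (1, 3), (0, 3), (-1, 3), (-2, 3)])
Fold: move[6]->D => UURULLD (positions: [(0, 0), (0, 1), (0, 2), (1, 2), (1, 3), (0, 3), (-1, 3), (-1, 2)])
Fold: move[6]->L => UURULLL (positions: [(0, 0), (0, 1), (0, 2), (1, 2), (1, 3), (0, 3), (-1, 3), (-2, 3)])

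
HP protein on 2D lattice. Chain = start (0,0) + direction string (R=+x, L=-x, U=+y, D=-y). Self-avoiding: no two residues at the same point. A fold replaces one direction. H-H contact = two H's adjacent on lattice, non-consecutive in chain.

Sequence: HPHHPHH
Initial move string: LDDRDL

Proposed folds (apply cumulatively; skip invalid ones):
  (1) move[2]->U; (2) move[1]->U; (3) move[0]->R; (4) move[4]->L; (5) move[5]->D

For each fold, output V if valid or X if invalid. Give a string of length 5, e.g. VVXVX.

Answer: XXVXV

Derivation:
Initial: LDDRDL -> [(0, 0), (-1, 0), (-1, -1), (-1, -2), (0, -2), (0, -3), (-1, -3)]
Fold 1: move[2]->U => LDURDL INVALID (collision), skipped
Fold 2: move[1]->U => LUDRDL INVALID (collision), skipped
Fold 3: move[0]->R => RDDRDL VALID
Fold 4: move[4]->L => RDDRLL INVALID (collision), skipped
Fold 5: move[5]->D => RDDRDD VALID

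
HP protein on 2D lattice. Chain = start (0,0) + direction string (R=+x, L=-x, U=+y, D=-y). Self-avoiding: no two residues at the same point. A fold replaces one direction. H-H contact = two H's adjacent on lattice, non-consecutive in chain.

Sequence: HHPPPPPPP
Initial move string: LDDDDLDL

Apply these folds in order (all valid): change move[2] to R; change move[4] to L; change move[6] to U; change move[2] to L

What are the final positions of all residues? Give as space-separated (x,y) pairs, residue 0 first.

Answer: (0,0) (-1,0) (-1,-1) (-2,-1) (-2,-2) (-3,-2) (-4,-2) (-4,-1) (-5,-1)

Derivation:
Initial moves: LDDDDLDL
Fold: move[2]->R => LDRDDLDL (positions: [(0, 0), (-1, 0), (-1, -1), (0, -1), (0, -2), (0, -3), (-1, -3), (-1, -4), (-2, -4)])
Fold: move[4]->L => LDRDLLDL (positions: [(0, 0), (-1, 0), (-1, -1), (0, -1), (0, -2), (-1, -2), (-2, -2), (-2, -3), (-3, -3)])
Fold: move[6]->U => LDRDLLUL (positions: [(0, 0), (-1, 0), (-1, -1), (0, -1), (0, -2), (-1, -2), (-2, -2), (-2, -1), (-3, -1)])
Fold: move[2]->L => LDLDLLUL (positions: [(0, 0), (-1, 0), (-1, -1), (-2, -1), (-2, -2), (-3, -2), (-4, -2), (-4, -1), (-5, -1)])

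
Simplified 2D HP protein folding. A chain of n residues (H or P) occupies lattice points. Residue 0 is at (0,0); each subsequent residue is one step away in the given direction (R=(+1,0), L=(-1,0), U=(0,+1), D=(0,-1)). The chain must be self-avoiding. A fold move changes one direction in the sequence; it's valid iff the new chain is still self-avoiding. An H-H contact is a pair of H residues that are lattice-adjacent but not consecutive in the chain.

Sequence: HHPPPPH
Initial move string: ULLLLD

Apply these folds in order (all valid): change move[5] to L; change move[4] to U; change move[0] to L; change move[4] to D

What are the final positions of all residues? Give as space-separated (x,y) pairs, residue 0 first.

Answer: (0,0) (-1,0) (-2,0) (-3,0) (-4,0) (-4,-1) (-5,-1)

Derivation:
Initial moves: ULLLLD
Fold: move[5]->L => ULLLLL (positions: [(0, 0), (0, 1), (-1, 1), (-2, 1), (-3, 1), (-4, 1), (-5, 1)])
Fold: move[4]->U => ULLLUL (positions: [(0, 0), (0, 1), (-1, 1), (-2, 1), (-3, 1), (-3, 2), (-4, 2)])
Fold: move[0]->L => LLLLUL (positions: [(0, 0), (-1, 0), (-2, 0), (-3, 0), (-4, 0), (-4, 1), (-5, 1)])
Fold: move[4]->D => LLLLDL (positions: [(0, 0), (-1, 0), (-2, 0), (-3, 0), (-4, 0), (-4, -1), (-5, -1)])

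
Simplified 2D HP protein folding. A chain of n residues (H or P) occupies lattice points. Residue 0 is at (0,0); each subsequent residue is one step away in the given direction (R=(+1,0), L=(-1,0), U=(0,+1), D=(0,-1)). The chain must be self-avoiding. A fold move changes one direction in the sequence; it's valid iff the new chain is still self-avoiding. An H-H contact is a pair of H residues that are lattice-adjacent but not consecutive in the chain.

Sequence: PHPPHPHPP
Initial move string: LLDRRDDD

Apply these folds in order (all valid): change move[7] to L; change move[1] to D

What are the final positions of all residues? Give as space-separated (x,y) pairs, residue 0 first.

Answer: (0,0) (-1,0) (-1,-1) (-1,-2) (0,-2) (1,-2) (1,-3) (1,-4) (0,-4)

Derivation:
Initial moves: LLDRRDDD
Fold: move[7]->L => LLDRRDDL (positions: [(0, 0), (-1, 0), (-2, 0), (-2, -1), (-1, -1), (0, -1), (0, -2), (0, -3), (-1, -3)])
Fold: move[1]->D => LDDRRDDL (positions: [(0, 0), (-1, 0), (-1, -1), (-1, -2), (0, -2), (1, -2), (1, -3), (1, -4), (0, -4)])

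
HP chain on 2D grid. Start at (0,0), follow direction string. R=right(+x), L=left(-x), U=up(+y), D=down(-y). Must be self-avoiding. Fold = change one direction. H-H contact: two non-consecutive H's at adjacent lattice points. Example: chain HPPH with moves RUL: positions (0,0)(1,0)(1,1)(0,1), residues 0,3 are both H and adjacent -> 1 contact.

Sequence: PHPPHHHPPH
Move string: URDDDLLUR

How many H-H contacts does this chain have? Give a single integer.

Positions: [(0, 0), (0, 1), (1, 1), (1, 0), (1, -1), (1, -2), (0, -2), (-1, -2), (-1, -1), (0, -1)]
H-H contact: residue 4 @(1,-1) - residue 9 @(0, -1)
H-H contact: residue 6 @(0,-2) - residue 9 @(0, -1)

Answer: 2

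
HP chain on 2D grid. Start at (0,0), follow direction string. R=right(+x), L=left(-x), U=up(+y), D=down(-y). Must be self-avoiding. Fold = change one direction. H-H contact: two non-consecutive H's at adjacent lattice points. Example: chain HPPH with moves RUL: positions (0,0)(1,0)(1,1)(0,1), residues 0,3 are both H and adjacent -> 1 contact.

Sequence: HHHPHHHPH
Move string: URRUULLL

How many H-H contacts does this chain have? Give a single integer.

Answer: 0

Derivation:
Positions: [(0, 0), (0, 1), (1, 1), (2, 1), (2, 2), (2, 3), (1, 3), (0, 3), (-1, 3)]
No H-H contacts found.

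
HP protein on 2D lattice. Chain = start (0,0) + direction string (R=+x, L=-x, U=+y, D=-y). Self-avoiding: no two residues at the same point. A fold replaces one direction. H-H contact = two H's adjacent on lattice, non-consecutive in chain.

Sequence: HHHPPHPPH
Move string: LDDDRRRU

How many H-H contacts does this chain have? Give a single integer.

Answer: 0

Derivation:
Positions: [(0, 0), (-1, 0), (-1, -1), (-1, -2), (-1, -3), (0, -3), (1, -3), (2, -3), (2, -2)]
No H-H contacts found.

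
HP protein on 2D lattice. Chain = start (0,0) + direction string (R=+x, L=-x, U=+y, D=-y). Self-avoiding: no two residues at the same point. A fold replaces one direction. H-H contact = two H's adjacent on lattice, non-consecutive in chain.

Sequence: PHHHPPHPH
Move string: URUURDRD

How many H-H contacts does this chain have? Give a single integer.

Positions: [(0, 0), (0, 1), (1, 1), (1, 2), (1, 3), (2, 3), (2, 2), (3, 2), (3, 1)]
H-H contact: residue 3 @(1,2) - residue 6 @(2, 2)

Answer: 1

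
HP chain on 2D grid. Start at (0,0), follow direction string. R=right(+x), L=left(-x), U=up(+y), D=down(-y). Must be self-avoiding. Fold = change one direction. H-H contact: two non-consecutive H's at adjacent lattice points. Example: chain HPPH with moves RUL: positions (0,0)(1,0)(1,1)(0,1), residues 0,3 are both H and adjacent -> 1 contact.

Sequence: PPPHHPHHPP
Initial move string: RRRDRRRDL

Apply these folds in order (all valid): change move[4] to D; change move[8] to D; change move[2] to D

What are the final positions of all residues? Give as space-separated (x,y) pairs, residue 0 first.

Initial moves: RRRDRRRDL
Fold: move[4]->D => RRRDDRRDL (positions: [(0, 0), (1, 0), (2, 0), (3, 0), (3, -1), (3, -2), (4, -2), (5, -2), (5, -3), (4, -3)])
Fold: move[8]->D => RRRDDRRDD (positions: [(0, 0), (1, 0), (2, 0), (3, 0), (3, -1), (3, -2), (4, -2), (5, -2), (5, -3), (5, -4)])
Fold: move[2]->D => RRDDDRRDD (positions: [(0, 0), (1, 0), (2, 0), (2, -1), (2, -2), (2, -3), (3, -3), (4, -3), (4, -4), (4, -5)])

Answer: (0,0) (1,0) (2,0) (2,-1) (2,-2) (2,-3) (3,-3) (4,-3) (4,-4) (4,-5)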